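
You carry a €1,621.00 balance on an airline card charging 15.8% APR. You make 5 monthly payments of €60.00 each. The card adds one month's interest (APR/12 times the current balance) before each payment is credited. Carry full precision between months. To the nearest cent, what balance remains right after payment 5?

Monthly rate r = 15.8%/12 = 1.31667% = 0.0131667.
Each month: B ← B·(1+r) − €60.00.
Month 1: interest €21.34; balance after payment €1,582.34.
Month 2: interest €20.83; balance after payment €1,543.18.
Month 3: interest €20.32; balance after payment €1,503.50.
Month 4: interest €19.80; balance after payment €1,463.29.
Month 5: interest €19.27; balance after payment €1,422.56.

€1,422.56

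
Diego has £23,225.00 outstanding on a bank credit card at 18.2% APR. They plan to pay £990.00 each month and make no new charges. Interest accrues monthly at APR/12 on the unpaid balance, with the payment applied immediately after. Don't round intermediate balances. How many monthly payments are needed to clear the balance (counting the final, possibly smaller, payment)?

Monthly rate r = 18.2%/12 = 1.51667% = 0.0151667.
Recurrence: B ← B·(1+r) − £990.00.
Month 1: interest £352.25; balance after payment £22,587.25.
Month 2: interest £342.57; balance after payment £21,939.82.
Closed form: n = −ln(1 − rB₀/P)/ln(1+r) = −ln(0.6442)/ln(1.01517) ≈ 29.214, so the balance reaches zero during payment 30.

30 months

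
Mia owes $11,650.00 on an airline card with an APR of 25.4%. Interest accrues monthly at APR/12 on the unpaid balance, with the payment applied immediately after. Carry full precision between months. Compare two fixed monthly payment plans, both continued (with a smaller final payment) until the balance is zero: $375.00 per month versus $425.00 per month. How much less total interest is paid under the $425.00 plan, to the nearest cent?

$1,574.25

Monthly rate r = 25.4%/12 = 2.11667% = 0.0211667.
At $375.00/mo: n = ⌈−ln(1 − rB₀/P)/ln(1+r)⌉ = 52 payments (last $62.79); total interest = total paid − $11,650.00 = $7,537.79.
At $425.00/mo: 42 payments (last $188.54); total interest $5,963.54.
Interest saved = $7,537.79 − $5,963.54 = $1,574.25.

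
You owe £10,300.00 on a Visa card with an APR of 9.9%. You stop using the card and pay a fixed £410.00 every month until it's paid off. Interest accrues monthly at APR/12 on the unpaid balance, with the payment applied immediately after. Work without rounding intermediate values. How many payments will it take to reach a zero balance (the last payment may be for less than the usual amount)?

29 months

Monthly rate r = 9.9%/12 = 0.825% = 0.00825.
Recurrence: B ← B·(1+r) − £410.00.
Month 1: interest £84.98; balance after payment £9,974.98.
Month 2: interest £82.29; balance after payment £9,647.27.
Closed form: n = −ln(1 − rB₀/P)/ln(1+r) = −ln(0.79274)/ln(1.00825) ≈ 28.268, so the balance reaches zero during payment 29.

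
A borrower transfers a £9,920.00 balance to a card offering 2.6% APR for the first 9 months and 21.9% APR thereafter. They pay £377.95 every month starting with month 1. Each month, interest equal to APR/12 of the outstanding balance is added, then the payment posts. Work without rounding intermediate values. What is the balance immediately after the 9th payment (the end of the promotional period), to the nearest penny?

Promo months 1–9 at r₀ = 2.6%/12 = 0.00216667; months 10+ at r₁ = 21.9%/12 = 0.01825.
After month 9: iterate B ← B·(1+r₀) − £377.95 for 9 months → £6,683.95.

£6,683.95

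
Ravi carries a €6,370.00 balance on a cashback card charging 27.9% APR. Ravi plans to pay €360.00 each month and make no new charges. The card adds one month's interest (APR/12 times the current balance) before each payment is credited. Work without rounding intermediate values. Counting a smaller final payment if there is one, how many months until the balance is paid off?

24 months

Monthly rate r = 27.9%/12 = 2.325% = 0.02325.
Recurrence: B ← B·(1+r) − €360.00.
Month 1: interest €148.10; balance after payment €6,158.10.
Month 2: interest €143.18; balance after payment €5,941.28.
Closed form: n = −ln(1 − rB₀/P)/ln(1+r) = −ln(0.5886)/ln(1.02325) ≈ 23.060, so the balance reaches zero during payment 24.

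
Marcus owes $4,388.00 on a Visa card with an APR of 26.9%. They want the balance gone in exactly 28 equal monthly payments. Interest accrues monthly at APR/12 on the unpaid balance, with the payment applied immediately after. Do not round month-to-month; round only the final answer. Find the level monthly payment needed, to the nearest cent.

$212.70

Monthly rate r = 26.9%/12 = 2.24167% = 0.0224167.
Level-payment amortization: P = B₀·r / (1 − (1+r)^(−n)) = 4388.00·0.0224167 / (1 − 1.02242^(−28)).
Denominator 1 − (1+r)^(−28) = 0.462450789.
P = 98.3643 / 0.462450789 ≈ 212.70.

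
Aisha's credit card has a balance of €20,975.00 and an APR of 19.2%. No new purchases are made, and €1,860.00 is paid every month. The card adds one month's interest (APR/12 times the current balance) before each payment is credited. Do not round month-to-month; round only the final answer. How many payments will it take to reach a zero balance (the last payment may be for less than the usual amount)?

13 months

Monthly rate r = 19.2%/12 = 1.6% = 0.016.
Recurrence: B ← B·(1+r) − €1,860.00.
Month 1: interest €335.60; balance after payment €19,450.60.
Month 2: interest €311.21; balance after payment €17,901.81.
Closed form: n = −ln(1 − rB₀/P)/ln(1+r) = −ln(0.81957)/ln(1.016) ≈ 12.535, so the balance reaches zero during payment 13.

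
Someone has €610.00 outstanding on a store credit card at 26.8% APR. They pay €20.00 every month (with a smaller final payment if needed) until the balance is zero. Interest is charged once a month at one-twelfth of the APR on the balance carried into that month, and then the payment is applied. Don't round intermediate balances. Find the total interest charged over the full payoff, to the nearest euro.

Monthly rate r = 26.8%/12 = 2.23333% = 0.0223333.
Payoff takes n = ⌈−ln(1 − rB₀/P)/ln(1+r)⌉ = ⌈51.752⌉ = 52 payments; the last is €15.09.
Total paid = 51·€20.00 + €15.09 = €1,035.09.
Total interest = total paid − principal = €1,035.09 − €610.00 = €425.09.

€425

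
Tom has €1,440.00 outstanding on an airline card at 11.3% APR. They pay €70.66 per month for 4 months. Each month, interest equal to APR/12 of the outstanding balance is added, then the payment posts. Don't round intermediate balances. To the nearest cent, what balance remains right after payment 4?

Monthly rate r = 11.3%/12 = 0.941667% = 0.00941667.
Each month: B ← B·(1+r) − €70.66.
Month 1: interest €13.56; balance after payment €1,382.90.
Month 2: interest €13.02; balance after payment €1,325.26.
Month 3: interest €12.48; balance after payment €1,267.08.
Month 4: interest €11.93; balance after payment €1,208.35.

€1,208.35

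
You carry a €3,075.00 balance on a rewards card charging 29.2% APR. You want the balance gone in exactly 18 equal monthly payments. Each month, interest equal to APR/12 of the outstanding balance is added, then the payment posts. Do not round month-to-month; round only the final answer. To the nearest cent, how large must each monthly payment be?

Monthly rate r = 29.2%/12 = 2.43333% = 0.0243333.
Level-payment amortization: P = B₀·r / (1 − (1+r)^(−n)) = 3075.00·0.0243333 / (1 − 1.02433^(−18)).
Denominator 1 − (1+r)^(−18) = 0.351281176.
P = 74.825 / 0.351281176 ≈ 213.01.

€213.01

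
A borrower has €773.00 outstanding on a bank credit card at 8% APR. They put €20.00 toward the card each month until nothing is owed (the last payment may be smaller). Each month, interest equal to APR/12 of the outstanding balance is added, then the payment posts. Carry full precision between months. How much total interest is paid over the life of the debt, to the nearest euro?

Monthly rate r = 8%/12 = 0.666667% = 0.00666667.
Payoff takes n = ⌈−ln(1 − rB₀/P)/ln(1+r)⌉ = ⌈44.842⌉ = 45 payments; the last is €16.86.
Total paid = 44·€20.00 + €16.86 = €896.86.
Total interest = total paid − principal = €896.86 − €773.00 = €123.86.

€124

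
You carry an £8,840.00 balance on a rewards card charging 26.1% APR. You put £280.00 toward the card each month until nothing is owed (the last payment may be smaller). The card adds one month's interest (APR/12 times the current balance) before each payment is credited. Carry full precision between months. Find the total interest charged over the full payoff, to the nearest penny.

Monthly rate r = 26.1%/12 = 2.175% = 0.02175.
Payoff takes n = ⌈−ln(1 − rB₀/P)/ln(1+r)⌉ = ⌈53.936⌉ = 54 payments; the last is £262.17.
Total paid = 53·£280.00 + £262.17 = £15,102.17.
Total interest = total paid − principal = £15,102.17 − £8,840.00 = £6,262.17.

£6,262.17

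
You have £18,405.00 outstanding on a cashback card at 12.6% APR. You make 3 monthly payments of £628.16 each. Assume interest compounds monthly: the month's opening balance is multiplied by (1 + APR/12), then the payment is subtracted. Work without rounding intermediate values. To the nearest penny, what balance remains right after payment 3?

£17,086.53

Monthly rate r = 12.6%/12 = 1.05% = 0.0105.
Each month: B ← B·(1+r) − £628.16.
Month 1: interest £193.25; balance after payment £17,970.09.
Month 2: interest £188.69; balance after payment £17,530.62.
Month 3: interest £184.07; balance after payment £17,086.53.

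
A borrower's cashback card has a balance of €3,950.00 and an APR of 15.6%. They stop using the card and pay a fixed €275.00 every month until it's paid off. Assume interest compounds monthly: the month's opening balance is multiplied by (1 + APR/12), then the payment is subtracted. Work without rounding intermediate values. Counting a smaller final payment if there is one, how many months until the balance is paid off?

17 payments

Monthly rate r = 15.6%/12 = 1.3% = 0.013.
Recurrence: B ← B·(1+r) − €275.00.
Month 1: interest €51.35; balance after payment €3,726.35.
Month 2: interest €48.44; balance after payment €3,499.79.
Closed form: n = −ln(1 − rB₀/P)/ln(1+r) = −ln(0.81327)/ln(1.013) ≈ 16.002, so the balance reaches zero during payment 17.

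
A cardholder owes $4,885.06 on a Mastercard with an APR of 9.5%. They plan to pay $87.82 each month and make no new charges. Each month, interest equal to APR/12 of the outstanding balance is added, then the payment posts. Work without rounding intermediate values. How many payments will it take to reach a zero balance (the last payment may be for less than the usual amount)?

74 payments

Monthly rate r = 9.5%/12 = 0.791667% = 0.00791667.
Recurrence: B ← B·(1+r) − $87.82.
Month 1: interest $38.67; balance after payment $4,835.91.
Month 2: interest $38.28; balance after payment $4,786.38.
Closed form: n = −ln(1 − rB₀/P)/ln(1+r) = −ln(0.55963)/ln(1.00792) ≈ 73.614, so the balance reaches zero during payment 74.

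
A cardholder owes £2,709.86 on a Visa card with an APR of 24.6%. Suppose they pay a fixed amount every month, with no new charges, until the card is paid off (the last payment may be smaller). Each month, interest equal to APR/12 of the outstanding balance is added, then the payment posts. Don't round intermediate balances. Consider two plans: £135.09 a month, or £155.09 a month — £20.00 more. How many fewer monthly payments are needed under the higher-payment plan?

5 fewer payments

Monthly rate r = 24.6%/12 = 2.05% = 0.0205.
At £135.09/mo: n = ⌈−ln(1 − rB₀/P)/ln(1+r)⌉ = 27 payments (last £14.09); total interest = total paid − £2,709.86 = £816.57.
At £155.09/mo: 22 payments (last £132.57); total interest £679.60.
Payments saved = 27 − 22 = 5.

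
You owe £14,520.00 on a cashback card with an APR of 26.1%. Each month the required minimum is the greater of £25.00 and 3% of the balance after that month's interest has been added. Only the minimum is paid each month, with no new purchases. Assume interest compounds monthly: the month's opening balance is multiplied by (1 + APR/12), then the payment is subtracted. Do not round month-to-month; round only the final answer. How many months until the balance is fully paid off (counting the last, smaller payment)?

380 months

Monthly rate r = 26.1%/12 = 2.175% = 0.02175.
While 3% of the post-interest balance exceeds £25.00, each month B ← (B·(1+r))·(1 − 0.03), i.e. B shrinks by the factor (1+r)·0.97 = 0.9911.
This holds for months 1–322. Entering month 323 the balance is £815.53; 3% of the post-interest balance is now below £25.00, so the flat £25.00 minimum applies from here.
From month 323 a fixed £25.00 at rate r clears £815.53 in 58 more payments. Total: 322 + 58 = 380 months.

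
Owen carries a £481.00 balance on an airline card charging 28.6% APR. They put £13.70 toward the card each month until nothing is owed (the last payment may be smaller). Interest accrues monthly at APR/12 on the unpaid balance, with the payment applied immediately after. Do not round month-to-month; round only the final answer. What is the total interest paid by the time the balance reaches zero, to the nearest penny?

Monthly rate r = 28.6%/12 = 2.38333% = 0.0238333.
Payoff takes n = ⌈−ln(1 − rB₀/P)/ln(1+r)⌉ = ⌈76.957⌉ = 77 payments; the last is £13.12.
Total paid = 76·£13.70 + £13.12 = £1,054.32.
Total interest = total paid − principal = £1,054.32 − £481.00 = £573.32.

£573.32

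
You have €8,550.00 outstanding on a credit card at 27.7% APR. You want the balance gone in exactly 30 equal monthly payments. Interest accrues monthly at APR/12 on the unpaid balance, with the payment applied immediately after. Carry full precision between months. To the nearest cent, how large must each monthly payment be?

€398.13

Monthly rate r = 27.7%/12 = 2.30833% = 0.0230833.
Level-payment amortization: P = B₀·r / (1 − (1+r)^(−n)) = 8550.00·0.0230833 / (1 − 1.02308^(−30)).
Denominator 1 − (1+r)^(−30) = 0.495722366.
P = 197.363 / 0.495722366 ≈ 398.13.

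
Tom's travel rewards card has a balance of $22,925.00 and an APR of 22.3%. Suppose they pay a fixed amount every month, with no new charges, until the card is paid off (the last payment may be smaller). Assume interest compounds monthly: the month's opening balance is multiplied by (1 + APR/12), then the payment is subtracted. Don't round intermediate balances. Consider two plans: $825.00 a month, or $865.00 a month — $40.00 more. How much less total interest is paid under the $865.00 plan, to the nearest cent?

Monthly rate r = 22.3%/12 = 1.85833% = 0.0185833.
At $825.00/mo: n = ⌈−ln(1 − rB₀/P)/ln(1+r)⌉ = 40 payments (last $377.41); total interest = total paid − $22,925.00 = $9,627.41.
At $865.00/mo: 37 payments (last $725.60); total interest $8,940.60.
Interest saved = $9,627.41 − $8,940.60 = $686.81.

$686.81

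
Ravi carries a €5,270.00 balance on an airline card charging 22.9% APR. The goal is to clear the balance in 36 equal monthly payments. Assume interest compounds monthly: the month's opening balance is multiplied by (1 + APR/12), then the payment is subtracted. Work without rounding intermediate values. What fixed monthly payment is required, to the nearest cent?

Monthly rate r = 22.9%/12 = 1.90833% = 0.0190833.
Level-payment amortization: P = B₀·r / (1 − (1+r)^(−n)) = 5270.00·0.0190833 / (1 − 1.01908^(−36)).
Denominator 1 − (1+r)^(−36) = 0.493649973.
P = 100.569 / 0.493649973 ≈ 203.73.

€203.73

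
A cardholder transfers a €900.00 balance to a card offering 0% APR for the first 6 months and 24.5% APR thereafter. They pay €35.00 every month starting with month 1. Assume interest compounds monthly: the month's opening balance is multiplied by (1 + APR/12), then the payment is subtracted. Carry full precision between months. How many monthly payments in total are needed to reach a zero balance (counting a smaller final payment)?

Promo months 1–6 at r₀ = 0%/12 = 0; months 7+ at r₁ = 24.5%/12 = 0.0204167.
After month 6 (no interest yet): B = €900.00 − 6·€35.00 = €690.00.
Then at r₁ with €35.00/mo: n₂ = −ln(1 − r₁·B/P)/ln(1+r₁) ≈ 25.48 → 26 more payments.

32 payments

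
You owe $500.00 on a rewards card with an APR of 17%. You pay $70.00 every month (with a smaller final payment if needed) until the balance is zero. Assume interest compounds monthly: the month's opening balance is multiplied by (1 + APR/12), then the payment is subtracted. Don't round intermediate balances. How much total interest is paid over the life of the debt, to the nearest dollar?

$31

Monthly rate r = 17%/12 = 1.41667% = 0.0141667.
Payoff takes n = ⌈−ln(1 − rB₀/P)/ln(1+r)⌉ = ⌈7.584⌉ = 8 payments; the last is $40.99.
Total paid = 7·$70.00 + $40.99 = $530.99.
Total interest = total paid − principal = $530.99 − $500.00 = $30.99.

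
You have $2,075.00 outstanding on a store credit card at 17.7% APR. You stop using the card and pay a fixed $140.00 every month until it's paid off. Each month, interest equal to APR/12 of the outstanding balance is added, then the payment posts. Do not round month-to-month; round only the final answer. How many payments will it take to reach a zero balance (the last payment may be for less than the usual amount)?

17 payments

Monthly rate r = 17.7%/12 = 1.475% = 0.01475.
Recurrence: B ← B·(1+r) − $140.00.
Month 1: interest $30.61; balance after payment $1,965.61.
Month 2: interest $28.99; balance after payment $1,854.60.
Closed form: n = −ln(1 − rB₀/P)/ln(1+r) = −ln(0.78138)/ln(1.01475) ≈ 16.848, so the balance reaches zero during payment 17.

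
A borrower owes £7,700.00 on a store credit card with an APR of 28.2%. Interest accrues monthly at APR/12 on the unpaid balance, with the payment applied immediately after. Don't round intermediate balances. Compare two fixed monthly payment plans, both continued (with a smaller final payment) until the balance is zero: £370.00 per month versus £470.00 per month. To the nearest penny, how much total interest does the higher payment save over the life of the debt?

£859.70

Monthly rate r = 28.2%/12 = 2.35% = 0.0235.
At £370.00/mo: n = ⌈−ln(1 − rB₀/P)/ln(1+r)⌉ = 29 payments (last £336.52); total interest = total paid − £7,700.00 = £2,996.52.
At £470.00/mo: 21 payments (last £436.82); total interest £2,136.82.
Interest saved = £2,996.52 − £2,136.82 = £859.70.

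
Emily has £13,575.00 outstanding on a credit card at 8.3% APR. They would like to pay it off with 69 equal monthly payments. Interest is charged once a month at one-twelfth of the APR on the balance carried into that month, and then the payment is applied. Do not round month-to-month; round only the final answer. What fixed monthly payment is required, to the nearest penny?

£248.07

Monthly rate r = 8.3%/12 = 0.691667% = 0.00691667.
Level-payment amortization: P = B₀·r / (1 − (1+r)^(−n)) = 13575.00·0.00691667 / (1 − 1.00692^(−69)).
Denominator 1 − (1+r)^(−69) = 0.378492364.
P = 93.8938 / 0.378492364 ≈ 248.07.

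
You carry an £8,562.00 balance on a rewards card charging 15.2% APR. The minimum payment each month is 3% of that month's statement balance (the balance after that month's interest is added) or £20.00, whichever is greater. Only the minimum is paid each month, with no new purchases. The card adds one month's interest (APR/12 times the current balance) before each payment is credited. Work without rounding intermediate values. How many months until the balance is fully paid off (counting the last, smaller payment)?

187 months

Monthly rate r = 15.2%/12 = 1.26667% = 0.0126667.
While 3% of the post-interest balance exceeds £20.00, each month B ← (B·(1+r))·(1 − 0.03), i.e. B shrinks by the factor (1+r)·0.97 = 0.98229.
This holds for months 1–144. Entering month 145 the balance is £652.95; 3% of the post-interest balance is now below £20.00, so the flat £20.00 minimum applies from here.
From month 145 a fixed £20.00 at rate r clears £652.95 in 43 more payments. Total: 144 + 43 = 187 months.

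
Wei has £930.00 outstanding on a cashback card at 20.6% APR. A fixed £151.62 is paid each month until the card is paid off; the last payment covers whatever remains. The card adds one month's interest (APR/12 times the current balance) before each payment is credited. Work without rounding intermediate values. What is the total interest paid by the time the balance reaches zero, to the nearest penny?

Monthly rate r = 20.6%/12 = 1.71667% = 0.0171667.
Payoff takes n = ⌈−ln(1 − rB₀/P)/ln(1+r)⌉ = ⌈6.537⌉ = 7 payments; the last is £81.71.
Total paid = 6·£151.62 + £81.71 = £991.43.
Total interest = total paid − principal = £991.43 − £930.00 = £61.43.

£61.43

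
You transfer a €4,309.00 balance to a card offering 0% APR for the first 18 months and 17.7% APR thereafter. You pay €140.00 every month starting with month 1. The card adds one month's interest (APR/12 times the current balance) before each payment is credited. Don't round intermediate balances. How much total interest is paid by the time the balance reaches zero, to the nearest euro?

Promo months 1–18 at r₀ = 0%/12 = 0; months 19+ at r₁ = 17.7%/12 = 0.01475.
After month 18 (no interest yet): B = €4,309.00 − 18·€140.00 = €1,789.00.
Then at r₁ with €140.00/mo: n₂ = −ln(1 − r₁·B/P)/ln(1+r₁) ≈ 14.26 → 15 more payments.
Total paid = 32·€140.00 + €37.10 = €4,517.10; interest = €4,517.10 − €4,309.00 = €208.10.

€208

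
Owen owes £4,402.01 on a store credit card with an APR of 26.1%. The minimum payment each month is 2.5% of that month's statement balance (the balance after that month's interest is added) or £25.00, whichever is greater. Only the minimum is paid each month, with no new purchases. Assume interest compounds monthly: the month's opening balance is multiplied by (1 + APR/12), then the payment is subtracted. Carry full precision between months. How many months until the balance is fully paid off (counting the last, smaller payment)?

Monthly rate r = 26.1%/12 = 2.175% = 0.02175.
While 2.5% of the post-interest balance exceeds £25.00, each month B ← (B·(1+r))·(1 − 0.025), i.e. B shrinks by the factor (1+r)·0.975 = 0.99621.
This holds for months 1–396. Entering month 397 the balance is £977.14; 2.5% of the post-interest balance is now below £25.00, so the flat £25.00 minimum applies from here.
From month 397 a fixed £25.00 at rate r clears £977.14 in 89 more payments. Total: 396 + 89 = 485 months.

485 months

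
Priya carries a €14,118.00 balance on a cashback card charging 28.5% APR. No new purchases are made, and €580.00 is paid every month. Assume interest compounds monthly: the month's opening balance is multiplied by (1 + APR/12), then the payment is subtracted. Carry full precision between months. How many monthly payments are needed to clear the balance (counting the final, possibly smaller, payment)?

Monthly rate r = 28.5%/12 = 2.375% = 0.02375.
Recurrence: B ← B·(1+r) − €580.00.
Month 1: interest €335.30; balance after payment €13,873.30.
Month 2: interest €329.49; balance after payment €13,622.79.
Closed form: n = −ln(1 − rB₀/P)/ln(1+r) = −ln(0.42189)/ln(1.02375) ≈ 36.767, so the balance reaches zero during payment 37.

37 months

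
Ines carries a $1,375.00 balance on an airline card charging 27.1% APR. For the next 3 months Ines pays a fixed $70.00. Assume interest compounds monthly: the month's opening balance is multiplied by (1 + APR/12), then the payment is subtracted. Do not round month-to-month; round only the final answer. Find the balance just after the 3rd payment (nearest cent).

Monthly rate r = 27.1%/12 = 2.25833% = 0.0225833.
Each month: B ← B·(1+r) − $70.00.
Month 1: interest $31.05; balance after payment $1,336.05.
Month 2: interest $30.17; balance after payment $1,296.22.
Month 3: interest $29.27; balance after payment $1,255.50.

$1,255.50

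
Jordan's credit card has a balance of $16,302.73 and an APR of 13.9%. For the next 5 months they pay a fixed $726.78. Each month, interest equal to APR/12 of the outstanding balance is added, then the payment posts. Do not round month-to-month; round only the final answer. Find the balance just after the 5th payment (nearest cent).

$13,549.99

Monthly rate r = 13.9%/12 = 1.15833% = 0.0115833.
Each month: B ← B·(1+r) − $726.78.
Month 1: interest $188.84; balance after payment $15,764.79.
Month 2: interest $182.61; balance after payment $15,220.62.
Month 3: interest $176.31; balance after payment $14,670.14.
Month 4: interest $169.93; balance after payment $14,113.29.
Month 5: interest $163.48; balance after payment $13,549.99.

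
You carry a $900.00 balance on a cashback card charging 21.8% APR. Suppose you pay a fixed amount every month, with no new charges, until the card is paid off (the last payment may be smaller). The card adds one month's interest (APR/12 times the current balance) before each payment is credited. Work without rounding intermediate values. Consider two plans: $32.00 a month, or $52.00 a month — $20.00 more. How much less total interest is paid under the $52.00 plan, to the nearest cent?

Monthly rate r = 21.8%/12 = 1.81667% = 0.0181667.
At $32.00/mo: n = ⌈−ln(1 − rB₀/P)/ln(1+r)⌉ = 40 payments (last $23.38); total interest = total paid − $900.00 = $371.38.
At $52.00/mo: 21 payments (last $50.33); total interest $190.33.
Interest saved = $371.38 − $190.33 = $181.05.

$181.05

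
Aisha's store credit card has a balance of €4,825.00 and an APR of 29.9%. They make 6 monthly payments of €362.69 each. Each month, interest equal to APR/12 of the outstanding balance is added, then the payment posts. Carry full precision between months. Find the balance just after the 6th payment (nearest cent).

Monthly rate r = 29.9%/12 = 2.49167% = 0.0249167.
Each month: B ← B·(1+r) − €362.69.
Month 1: interest €120.22; balance after payment €4,582.53.
Month 2: interest €114.18; balance after payment €4,334.02.
Month 3: interest €107.99; balance after payment €4,079.32.
Month 4: interest €101.64; balance after payment €3,818.28.
Month 5: interest €95.14; balance after payment €3,550.73.
Month 6: interest €88.47; balance after payment €3,276.51.

€3,276.51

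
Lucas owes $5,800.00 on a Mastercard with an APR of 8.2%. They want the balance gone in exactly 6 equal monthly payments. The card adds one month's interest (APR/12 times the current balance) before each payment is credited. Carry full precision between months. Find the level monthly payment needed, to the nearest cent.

Monthly rate r = 8.2%/12 = 0.683333% = 0.00683333.
Level-payment amortization: P = B₀·r / (1 − (1+r)^(−n)) = 5800.00·0.00683333 / (1 − 1.00683^(−6)).
Denominator 1 − (1+r)^(−6) = 0.0400370141.
P = 39.6333 / 0.0400370141 ≈ 989.92.

$989.92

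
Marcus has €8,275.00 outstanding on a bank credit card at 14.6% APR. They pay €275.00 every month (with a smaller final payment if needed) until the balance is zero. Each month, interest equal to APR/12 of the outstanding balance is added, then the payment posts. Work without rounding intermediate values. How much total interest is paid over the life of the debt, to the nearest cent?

Monthly rate r = 14.6%/12 = 1.21667% = 0.0121667.
Payoff takes n = ⌈−ln(1 − rB₀/P)/ln(1+r)⌉ = ⌈37.697⌉ = 38 payments; the last is €191.90.
Total paid = 37·€275.00 + €191.90 = €10,366.90.
Total interest = total paid − principal = €10,366.90 − €8,275.00 = €2,091.90.

€2,091.90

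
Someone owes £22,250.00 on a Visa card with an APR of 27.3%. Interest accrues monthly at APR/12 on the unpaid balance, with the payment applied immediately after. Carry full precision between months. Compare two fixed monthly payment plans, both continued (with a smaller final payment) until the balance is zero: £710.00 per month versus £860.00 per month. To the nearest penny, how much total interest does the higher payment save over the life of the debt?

Monthly rate r = 27.3%/12 = 2.275% = 0.02275.
At £710.00/mo: n = ⌈−ln(1 − rB₀/P)/ln(1+r)⌉ = 56 payments (last £343.98); total interest = total paid − £22,250.00 = £17,143.98.
At £860.00/mo: 40 payments (last £417.49); total interest £11,707.49.
Interest saved = £17,143.98 − £11,707.49 = £5,436.49.

£5,436.49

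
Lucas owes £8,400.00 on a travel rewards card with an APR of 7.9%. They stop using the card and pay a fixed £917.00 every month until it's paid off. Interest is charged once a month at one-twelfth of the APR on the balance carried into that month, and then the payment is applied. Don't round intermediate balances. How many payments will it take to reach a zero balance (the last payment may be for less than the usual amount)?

Monthly rate r = 7.9%/12 = 0.658333% = 0.00658333.
Recurrence: B ← B·(1+r) − £917.00.
Month 1: interest £55.30; balance after payment £7,538.30.
Month 2: interest £49.63; balance after payment £6,670.93.
Closed form: n = −ln(1 − rB₀/P)/ln(1+r) = −ln(0.93969)/ln(1.00658) ≈ 9.479, so the balance reaches zero during payment 10.

10 payments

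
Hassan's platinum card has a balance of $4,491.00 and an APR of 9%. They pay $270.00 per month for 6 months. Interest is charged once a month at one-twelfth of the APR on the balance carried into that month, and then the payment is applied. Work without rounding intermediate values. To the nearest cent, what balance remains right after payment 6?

$3,046.24

Monthly rate r = 9%/12 = 0.75% = 0.0075.
Each month: B ← B·(1+r) − $270.00.
Month 1: interest $33.68; balance after payment $4,254.68.
Month 2: interest $31.91; balance after payment $4,016.59.
Month 3: interest $30.12; balance after payment $3,776.72.
Month 4: interest $28.33; balance after payment $3,535.04.
Month 5: interest $26.51; balance after payment $3,291.56.
Month 6: interest $24.69; balance after payment $3,046.24.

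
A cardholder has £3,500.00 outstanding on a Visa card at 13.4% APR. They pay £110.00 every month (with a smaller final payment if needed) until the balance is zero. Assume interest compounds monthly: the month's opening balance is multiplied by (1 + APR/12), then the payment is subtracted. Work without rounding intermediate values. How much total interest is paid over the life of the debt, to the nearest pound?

£848

Monthly rate r = 13.4%/12 = 1.11667% = 0.0111667.
Payoff takes n = ⌈−ln(1 − rB₀/P)/ln(1+r)⌉ = ⌈39.530⌉ = 40 payments; the last is £58.48.
Total paid = 39·£110.00 + £58.48 = £4,348.48.
Total interest = total paid − principal = £4,348.48 − £3,500.00 = £848.48.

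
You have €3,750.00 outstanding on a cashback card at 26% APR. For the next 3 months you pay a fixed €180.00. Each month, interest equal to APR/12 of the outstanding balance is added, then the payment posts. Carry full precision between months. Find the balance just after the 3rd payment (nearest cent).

Monthly rate r = 26%/12 = 2.16667% = 0.0216667.
Each month: B ← B·(1+r) − €180.00.
Month 1: interest €81.25; balance after payment €3,651.25.
Month 2: interest €79.11; balance after payment €3,550.36.
Month 3: interest €76.92; balance after payment €3,447.28.

€3,447.28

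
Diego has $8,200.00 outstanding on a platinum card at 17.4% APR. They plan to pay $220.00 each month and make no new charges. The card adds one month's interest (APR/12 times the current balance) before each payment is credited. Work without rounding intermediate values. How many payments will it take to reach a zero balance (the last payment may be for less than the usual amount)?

Monthly rate r = 17.4%/12 = 1.45% = 0.0145.
Recurrence: B ← B·(1+r) − $220.00.
Month 1: interest $118.90; balance after payment $8,098.90.
Month 2: interest $117.43; balance after payment $7,996.33.
Closed form: n = −ln(1 − rB₀/P)/ln(1+r) = −ln(0.45955)/ln(1.0145) ≈ 54.010, so the balance reaches zero during payment 55.

55 months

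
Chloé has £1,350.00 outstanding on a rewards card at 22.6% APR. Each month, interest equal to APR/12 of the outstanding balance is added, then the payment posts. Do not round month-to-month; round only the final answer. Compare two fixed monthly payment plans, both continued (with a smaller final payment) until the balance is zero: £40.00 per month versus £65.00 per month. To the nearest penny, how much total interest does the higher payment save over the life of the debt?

£435.65

Monthly rate r = 22.6%/12 = 1.88333% = 0.0188333.
At £40.00/mo: n = ⌈−ln(1 − rB₀/P)/ln(1+r)⌉ = 55 payments (last £4.39); total interest = total paid − £1,350.00 = £814.39.
At £65.00/mo: 27 payments (last £38.74); total interest £378.74.
Interest saved = £814.39 − £378.74 = £435.65.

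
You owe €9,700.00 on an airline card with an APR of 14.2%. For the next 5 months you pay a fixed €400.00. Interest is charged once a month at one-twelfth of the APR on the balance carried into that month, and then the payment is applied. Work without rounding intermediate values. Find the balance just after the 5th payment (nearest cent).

€8,239.76

Monthly rate r = 14.2%/12 = 1.18333% = 0.0118333.
Each month: B ← B·(1+r) − €400.00.
Month 1: interest €114.78; balance after payment €9,414.78.
Month 2: interest €111.41; balance after payment €9,126.19.
Month 3: interest €107.99; balance after payment €8,834.18.
Month 4: interest €104.54; balance after payment €8,538.72.
Month 5: interest €101.04; balance after payment €8,239.76.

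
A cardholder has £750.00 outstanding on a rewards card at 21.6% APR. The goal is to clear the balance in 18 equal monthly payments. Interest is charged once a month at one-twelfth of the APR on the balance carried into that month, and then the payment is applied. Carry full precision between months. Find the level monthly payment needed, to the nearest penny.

Monthly rate r = 21.6%/12 = 1.8% = 0.018.
Level-payment amortization: P = B₀·r / (1 − (1+r)^(−n)) = 750.00·0.018 / (1 − 1.018^(−18)).
Denominator 1 − (1+r)^(−18) = 0.274662726.
P = 13.5 / 0.274662726 ≈ 49.15.

£49.15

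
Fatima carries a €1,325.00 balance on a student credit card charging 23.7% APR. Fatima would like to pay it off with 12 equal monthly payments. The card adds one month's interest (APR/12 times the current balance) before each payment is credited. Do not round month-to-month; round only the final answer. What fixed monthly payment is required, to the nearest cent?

€125.10

Monthly rate r = 23.7%/12 = 1.975% = 0.01975.
Level-payment amortization: P = B₀·r / (1 − (1+r)^(−n)) = 1325.00·0.01975 / (1 − 1.01975^(−12)).
Denominator 1 − (1+r)^(−12) = 0.209184028.
P = 26.1687 / 0.209184028 ≈ 125.10.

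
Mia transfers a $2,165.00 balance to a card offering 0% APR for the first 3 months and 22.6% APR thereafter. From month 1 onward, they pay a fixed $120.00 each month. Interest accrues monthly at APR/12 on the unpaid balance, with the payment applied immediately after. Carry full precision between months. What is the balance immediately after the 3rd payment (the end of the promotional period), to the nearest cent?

Promo months 1–3 at r₀ = 0%/12 = 0; months 4+ at r₁ = 22.6%/12 = 0.0188333.
After month 3 (no interest yet): B = $2,165.00 − 3·$120.00 = $1,805.00.

$1,805.00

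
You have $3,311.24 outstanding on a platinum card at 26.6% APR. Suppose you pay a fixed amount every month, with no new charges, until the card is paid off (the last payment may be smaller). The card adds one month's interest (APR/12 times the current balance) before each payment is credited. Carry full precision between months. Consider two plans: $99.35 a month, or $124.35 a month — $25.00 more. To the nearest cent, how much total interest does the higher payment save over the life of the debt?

$1,022.59

Monthly rate r = 26.6%/12 = 2.21667% = 0.0221667.
At $99.35/mo: n = ⌈−ln(1 − rB₀/P)/ln(1+r)⌉ = 62 payments (last $23.06); total interest = total paid − $3,311.24 = $2,772.17.
At $124.35/mo: 41 payments (last $86.82); total interest $1,749.58.
Interest saved = $2,772.17 − $1,749.58 = $1,022.59.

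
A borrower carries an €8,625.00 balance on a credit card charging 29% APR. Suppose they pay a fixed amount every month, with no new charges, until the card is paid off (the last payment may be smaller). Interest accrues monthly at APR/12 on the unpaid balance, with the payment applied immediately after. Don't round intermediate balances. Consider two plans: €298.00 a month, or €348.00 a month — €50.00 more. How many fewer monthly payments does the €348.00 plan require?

12 fewer payments

Monthly rate r = 29%/12 = 2.41667% = 0.0241667.
At €298.00/mo: n = ⌈−ln(1 − rB₀/P)/ln(1+r)⌉ = 51 payments (last €103.05); total interest = total paid − €8,625.00 = €6,378.05.
At €348.00/mo: 39 payments (last €92.29); total interest €4,691.29.
Payments saved = 51 − 39 = 12.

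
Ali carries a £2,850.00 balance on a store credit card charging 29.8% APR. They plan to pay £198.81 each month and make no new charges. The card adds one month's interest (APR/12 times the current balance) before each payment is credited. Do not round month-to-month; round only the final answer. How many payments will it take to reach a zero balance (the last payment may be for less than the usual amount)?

Monthly rate r = 29.8%/12 = 2.48333% = 0.0248333.
Recurrence: B ← B·(1+r) − £198.81.
Month 1: interest £70.77; balance after payment £2,721.97.
Month 2: interest £67.60; balance after payment £2,590.75.
Closed form: n = −ln(1 − rB₀/P)/ln(1+r) = −ln(0.64401)/ln(1.02483) ≈ 17.939, so the balance reaches zero during payment 18.

18 months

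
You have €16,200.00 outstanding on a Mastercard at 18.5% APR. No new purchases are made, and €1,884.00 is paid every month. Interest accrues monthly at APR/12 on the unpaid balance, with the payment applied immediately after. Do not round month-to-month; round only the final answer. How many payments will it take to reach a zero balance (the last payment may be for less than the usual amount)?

Monthly rate r = 18.5%/12 = 1.54167% = 0.0154167.
Recurrence: B ← B·(1+r) − €1,884.00.
Month 1: interest €249.75; balance after payment €14,565.75.
Month 2: interest €224.56; balance after payment €12,906.31.
Closed form: n = −ln(1 − rB₀/P)/ln(1+r) = −ln(0.86744)/ln(1.01542) ≈ 9.296, so the balance reaches zero during payment 10.

10 payments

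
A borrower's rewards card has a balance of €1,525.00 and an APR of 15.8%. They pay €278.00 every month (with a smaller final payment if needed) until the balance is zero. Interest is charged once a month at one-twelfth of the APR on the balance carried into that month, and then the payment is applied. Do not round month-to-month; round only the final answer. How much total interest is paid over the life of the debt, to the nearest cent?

Monthly rate r = 15.8%/12 = 1.31667% = 0.0131667.
Payoff takes n = ⌈−ln(1 − rB₀/P)/ln(1+r)⌉ = ⌈5.731⌉ = 6 payments; the last is €203.63.
Total paid = 5·€278.00 + €203.63 = €1,593.63.
Total interest = total paid − principal = €1,593.63 − €1,525.00 = €68.63.

€68.63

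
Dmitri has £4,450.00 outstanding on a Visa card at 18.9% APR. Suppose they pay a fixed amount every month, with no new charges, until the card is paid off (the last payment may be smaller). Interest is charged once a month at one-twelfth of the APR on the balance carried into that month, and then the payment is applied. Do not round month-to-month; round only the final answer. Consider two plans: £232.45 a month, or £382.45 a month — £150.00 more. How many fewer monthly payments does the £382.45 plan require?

Monthly rate r = 18.9%/12 = 1.575% = 0.01575.
At £232.45/mo: n = ⌈−ln(1 − rB₀/P)/ln(1+r)⌉ = 23 payments (last £223.84); total interest = total paid − £4,450.00 = £887.74.
At £382.45/mo: 13 payments (last £364.94); total interest £504.34.
Payments saved = 23 − 13 = 10.

10 fewer payments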